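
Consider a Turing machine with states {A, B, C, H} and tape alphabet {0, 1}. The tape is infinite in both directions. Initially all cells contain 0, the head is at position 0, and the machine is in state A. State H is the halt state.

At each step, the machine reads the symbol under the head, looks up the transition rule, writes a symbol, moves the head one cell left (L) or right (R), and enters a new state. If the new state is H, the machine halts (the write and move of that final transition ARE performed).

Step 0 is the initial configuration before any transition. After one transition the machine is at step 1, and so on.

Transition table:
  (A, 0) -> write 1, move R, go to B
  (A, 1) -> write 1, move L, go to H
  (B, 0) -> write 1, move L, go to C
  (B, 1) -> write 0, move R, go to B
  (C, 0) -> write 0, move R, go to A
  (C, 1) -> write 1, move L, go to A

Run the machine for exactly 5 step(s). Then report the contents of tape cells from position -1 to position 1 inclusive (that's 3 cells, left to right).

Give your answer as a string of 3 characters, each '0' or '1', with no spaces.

Answer: 101

Derivation:
Step 1: in state A at pos 0, read 0 -> (A,0)->write 1,move R,goto B. Now: state=B, head=1, tape[-1..2]=0100 (head:   ^)
Step 2: in state B at pos 1, read 0 -> (B,0)->write 1,move L,goto C. Now: state=C, head=0, tape[-1..2]=0110 (head:  ^)
Step 3: in state C at pos 0, read 1 -> (C,1)->write 1,move L,goto A. Now: state=A, head=-1, tape[-2..2]=00110 (head:  ^)
Step 4: in state A at pos -1, read 0 -> (A,0)->write 1,move R,goto B. Now: state=B, head=0, tape[-2..2]=01110 (head:   ^)
Step 5: in state B at pos 0, read 1 -> (B,1)->write 0,move R,goto B. Now: state=B, head=1, tape[-2..2]=01010 (head:    ^)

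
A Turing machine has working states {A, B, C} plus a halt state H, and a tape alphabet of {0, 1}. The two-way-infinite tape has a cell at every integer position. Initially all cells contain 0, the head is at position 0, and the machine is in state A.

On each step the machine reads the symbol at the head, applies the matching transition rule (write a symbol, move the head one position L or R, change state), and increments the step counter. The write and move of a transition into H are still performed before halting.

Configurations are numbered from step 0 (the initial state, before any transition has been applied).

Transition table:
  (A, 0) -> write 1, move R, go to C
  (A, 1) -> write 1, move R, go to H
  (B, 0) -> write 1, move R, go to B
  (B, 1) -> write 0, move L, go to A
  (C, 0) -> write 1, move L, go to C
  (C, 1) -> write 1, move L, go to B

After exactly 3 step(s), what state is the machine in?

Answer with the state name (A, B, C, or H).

Answer: B

Derivation:
Step 1: in state A at pos 0, read 0 -> (A,0)->write 1,move R,goto C. Now: state=C, head=1, tape[-1..2]=0100 (head:   ^)
Step 2: in state C at pos 1, read 0 -> (C,0)->write 1,move L,goto C. Now: state=C, head=0, tape[-1..2]=0110 (head:  ^)
Step 3: in state C at pos 0, read 1 -> (C,1)->write 1,move L,goto B. Now: state=B, head=-1, tape[-2..2]=00110 (head:  ^)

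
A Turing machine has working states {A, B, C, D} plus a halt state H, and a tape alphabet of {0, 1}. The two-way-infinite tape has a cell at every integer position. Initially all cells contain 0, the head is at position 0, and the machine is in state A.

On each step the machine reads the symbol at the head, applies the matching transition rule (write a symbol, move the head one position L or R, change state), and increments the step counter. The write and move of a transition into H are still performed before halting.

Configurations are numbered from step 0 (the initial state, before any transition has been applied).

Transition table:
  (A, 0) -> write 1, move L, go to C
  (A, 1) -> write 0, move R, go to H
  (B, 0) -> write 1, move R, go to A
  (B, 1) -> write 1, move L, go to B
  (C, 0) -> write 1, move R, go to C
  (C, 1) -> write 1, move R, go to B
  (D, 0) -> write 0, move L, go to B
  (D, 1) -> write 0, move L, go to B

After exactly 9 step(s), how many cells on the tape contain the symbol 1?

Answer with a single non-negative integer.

Step 1: in state A at pos 0, read 0 -> (A,0)->write 1,move L,goto C. Now: state=C, head=-1, tape[-2..1]=0010 (head:  ^)
Step 2: in state C at pos -1, read 0 -> (C,0)->write 1,move R,goto C. Now: state=C, head=0, tape[-2..1]=0110 (head:   ^)
Step 3: in state C at pos 0, read 1 -> (C,1)->write 1,move R,goto B. Now: state=B, head=1, tape[-2..2]=01100 (head:    ^)
Step 4: in state B at pos 1, read 0 -> (B,0)->write 1,move R,goto A. Now: state=A, head=2, tape[-2..3]=011100 (head:     ^)
Step 5: in state A at pos 2, read 0 -> (A,0)->write 1,move L,goto C. Now: state=C, head=1, tape[-2..3]=011110 (head:    ^)
Step 6: in state C at pos 1, read 1 -> (C,1)->write 1,move R,goto B. Now: state=B, head=2, tape[-2..3]=011110 (head:     ^)
Step 7: in state B at pos 2, read 1 -> (B,1)->write 1,move L,goto B. Now: state=B, head=1, tape[-2..3]=011110 (head:    ^)
Step 8: in state B at pos 1, read 1 -> (B,1)->write 1,move L,goto B. Now: state=B, head=0, tape[-2..3]=011110 (head:   ^)
Step 9: in state B at pos 0, read 1 -> (B,1)->write 1,move L,goto B. Now: state=B, head=-1, tape[-2..3]=011110 (head:  ^)
Cells containing 1 after step 9: {-1, 0, 1, 2} -> 4 cell(s)

Answer: 4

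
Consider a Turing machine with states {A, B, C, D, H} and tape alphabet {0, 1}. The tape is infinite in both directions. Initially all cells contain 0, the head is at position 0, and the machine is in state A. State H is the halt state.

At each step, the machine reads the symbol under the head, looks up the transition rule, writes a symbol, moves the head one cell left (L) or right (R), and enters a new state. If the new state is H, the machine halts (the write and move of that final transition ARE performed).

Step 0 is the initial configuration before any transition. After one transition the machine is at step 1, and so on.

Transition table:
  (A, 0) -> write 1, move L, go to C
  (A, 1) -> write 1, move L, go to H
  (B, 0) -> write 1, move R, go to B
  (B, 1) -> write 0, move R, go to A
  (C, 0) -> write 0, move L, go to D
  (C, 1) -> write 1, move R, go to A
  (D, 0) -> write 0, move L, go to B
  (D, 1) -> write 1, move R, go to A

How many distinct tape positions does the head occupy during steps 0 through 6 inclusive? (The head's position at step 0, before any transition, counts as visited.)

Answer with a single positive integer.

Step 1: in state A at pos 0, read 0 -> (A,0)->write 1,move L,goto C. Now: state=C, head=-1, tape[-2..1]=0010 (head:  ^)
Step 2: in state C at pos -1, read 0 -> (C,0)->write 0,move L,goto D. Now: state=D, head=-2, tape[-3..1]=00010 (head:  ^)
Step 3: in state D at pos -2, read 0 -> (D,0)->write 0,move L,goto B. Now: state=B, head=-3, tape[-4..1]=000010 (head:  ^)
Step 4: in state B at pos -3, read 0 -> (B,0)->write 1,move R,goto B. Now: state=B, head=-2, tape[-4..1]=010010 (head:   ^)
Step 5: in state B at pos -2, read 0 -> (B,0)->write 1,move R,goto B. Now: state=B, head=-1, tape[-4..1]=011010 (head:    ^)
Step 6: in state B at pos -1, read 0 -> (B,0)->write 1,move R,goto B. Now: state=B, head=0, tape[-4..1]=011110 (head:     ^)
Head positions at steps 0..6: starting at 0, distinct positions visited = {-3, -2, -1, 0} -> 4 position(s)

Answer: 4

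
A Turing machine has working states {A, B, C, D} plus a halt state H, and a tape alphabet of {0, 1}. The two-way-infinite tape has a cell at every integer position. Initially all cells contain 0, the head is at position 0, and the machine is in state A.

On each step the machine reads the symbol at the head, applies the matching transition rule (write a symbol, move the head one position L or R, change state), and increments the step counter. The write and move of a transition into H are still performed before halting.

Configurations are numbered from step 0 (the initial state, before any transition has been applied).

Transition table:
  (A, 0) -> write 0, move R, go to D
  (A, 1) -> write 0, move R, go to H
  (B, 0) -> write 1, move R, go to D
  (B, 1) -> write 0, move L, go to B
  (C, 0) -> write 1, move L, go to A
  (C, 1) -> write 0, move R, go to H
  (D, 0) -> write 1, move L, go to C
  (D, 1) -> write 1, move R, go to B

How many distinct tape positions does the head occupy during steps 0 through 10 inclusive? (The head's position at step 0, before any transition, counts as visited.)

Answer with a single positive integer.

Answer: 3

Derivation:
Step 1: in state A at pos 0, read 0 -> (A,0)->write 0,move R,goto D. Now: state=D, head=1, tape[-1..2]=0000 (head:   ^)
Step 2: in state D at pos 1, read 0 -> (D,0)->write 1,move L,goto C. Now: state=C, head=0, tape[-1..2]=0010 (head:  ^)
Step 3: in state C at pos 0, read 0 -> (C,0)->write 1,move L,goto A. Now: state=A, head=-1, tape[-2..2]=00110 (head:  ^)
Step 4: in state A at pos -1, read 0 -> (A,0)->write 0,move R,goto D. Now: state=D, head=0, tape[-2..2]=00110 (head:   ^)
Step 5: in state D at pos 0, read 1 -> (D,1)->write 1,move R,goto B. Now: state=B, head=1, tape[-2..2]=00110 (head:    ^)
Step 6: in state B at pos 1, read 1 -> (B,1)->write 0,move L,goto B. Now: state=B, head=0, tape[-2..2]=00100 (head:   ^)
Step 7: in state B at pos 0, read 1 -> (B,1)->write 0,move L,goto B. Now: state=B, head=-1, tape[-2..2]=00000 (head:  ^)
Step 8: in state B at pos -1, read 0 -> (B,0)->write 1,move R,goto D. Now: state=D, head=0, tape[-2..2]=01000 (head:   ^)
Step 9: in state D at pos 0, read 0 -> (D,0)->write 1,move L,goto C. Now: state=C, head=-1, tape[-2..2]=01100 (head:  ^)
Step 10: in state C at pos -1, read 1 -> (C,1)->write 0,move R,goto H. Now: state=H, head=0, tape[-2..2]=00100 (head:   ^)
Head positions at steps 0..10: starting at 0, distinct positions visited = {-1, 0, 1} -> 3 position(s)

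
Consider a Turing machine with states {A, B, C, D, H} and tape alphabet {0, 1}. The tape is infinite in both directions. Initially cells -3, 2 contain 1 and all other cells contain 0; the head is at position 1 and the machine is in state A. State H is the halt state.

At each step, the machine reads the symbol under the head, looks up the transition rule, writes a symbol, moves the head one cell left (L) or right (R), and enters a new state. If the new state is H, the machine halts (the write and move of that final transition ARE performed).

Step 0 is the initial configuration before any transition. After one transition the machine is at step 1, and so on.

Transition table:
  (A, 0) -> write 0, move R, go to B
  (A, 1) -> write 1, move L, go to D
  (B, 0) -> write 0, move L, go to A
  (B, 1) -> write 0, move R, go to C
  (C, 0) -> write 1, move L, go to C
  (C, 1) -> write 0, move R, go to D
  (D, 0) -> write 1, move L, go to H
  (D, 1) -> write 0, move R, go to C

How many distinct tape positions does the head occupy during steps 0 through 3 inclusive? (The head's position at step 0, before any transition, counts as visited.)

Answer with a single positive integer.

Step 1: in state A at pos 1, read 0 -> (A,0)->write 0,move R,goto B. Now: state=B, head=2, tape[-4..3]=01000010 (head:       ^)
Step 2: in state B at pos 2, read 1 -> (B,1)->write 0,move R,goto C. Now: state=C, head=3, tape[-4..4]=010000000 (head:        ^)
Step 3: in state C at pos 3, read 0 -> (C,0)->write 1,move L,goto C. Now: state=C, head=2, tape[-4..4]=010000010 (head:       ^)
Head positions at steps 0..3: starting at 1, distinct positions visited = {1, 2, 3} -> 3 position(s)

Answer: 3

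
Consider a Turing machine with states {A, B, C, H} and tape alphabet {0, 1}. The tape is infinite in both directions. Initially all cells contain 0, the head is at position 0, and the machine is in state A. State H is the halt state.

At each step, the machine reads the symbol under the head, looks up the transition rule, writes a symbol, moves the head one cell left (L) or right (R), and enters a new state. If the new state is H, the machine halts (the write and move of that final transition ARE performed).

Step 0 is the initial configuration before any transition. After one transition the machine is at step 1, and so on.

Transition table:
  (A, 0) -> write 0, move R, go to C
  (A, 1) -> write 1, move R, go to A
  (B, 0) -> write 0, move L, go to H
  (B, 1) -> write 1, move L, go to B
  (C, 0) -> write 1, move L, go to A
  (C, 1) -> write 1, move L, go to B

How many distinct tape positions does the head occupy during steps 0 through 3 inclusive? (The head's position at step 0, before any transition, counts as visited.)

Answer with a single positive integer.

Answer: 2

Derivation:
Step 1: in state A at pos 0, read 0 -> (A,0)->write 0,move R,goto C. Now: state=C, head=1, tape[-1..2]=0000 (head:   ^)
Step 2: in state C at pos 1, read 0 -> (C,0)->write 1,move L,goto A. Now: state=A, head=0, tape[-1..2]=0010 (head:  ^)
Step 3: in state A at pos 0, read 0 -> (A,0)->write 0,move R,goto C. Now: state=C, head=1, tape[-1..2]=0010 (head:   ^)
Head positions at steps 0..3: starting at 0, distinct positions visited = {0, 1} -> 2 position(s)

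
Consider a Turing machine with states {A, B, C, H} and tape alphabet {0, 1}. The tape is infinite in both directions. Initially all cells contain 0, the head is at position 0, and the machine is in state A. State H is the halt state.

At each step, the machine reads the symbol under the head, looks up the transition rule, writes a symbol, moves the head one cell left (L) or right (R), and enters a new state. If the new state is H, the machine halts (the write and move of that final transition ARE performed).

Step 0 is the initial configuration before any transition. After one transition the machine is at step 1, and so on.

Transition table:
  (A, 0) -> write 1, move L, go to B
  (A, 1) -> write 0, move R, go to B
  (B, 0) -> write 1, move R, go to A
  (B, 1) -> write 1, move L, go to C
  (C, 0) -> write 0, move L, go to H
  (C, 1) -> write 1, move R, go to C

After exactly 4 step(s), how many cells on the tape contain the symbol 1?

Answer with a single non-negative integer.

Answer: 2

Derivation:
Step 1: in state A at pos 0, read 0 -> (A,0)->write 1,move L,goto B. Now: state=B, head=-1, tape[-2..1]=0010 (head:  ^)
Step 2: in state B at pos -1, read 0 -> (B,0)->write 1,move R,goto A. Now: state=A, head=0, tape[-2..1]=0110 (head:   ^)
Step 3: in state A at pos 0, read 1 -> (A,1)->write 0,move R,goto B. Now: state=B, head=1, tape[-2..2]=01000 (head:    ^)
Step 4: in state B at pos 1, read 0 -> (B,0)->write 1,move R,goto A. Now: state=A, head=2, tape[-2..3]=010100 (head:     ^)
Cells containing 1 after step 4: {-1, 1} -> 2 cell(s)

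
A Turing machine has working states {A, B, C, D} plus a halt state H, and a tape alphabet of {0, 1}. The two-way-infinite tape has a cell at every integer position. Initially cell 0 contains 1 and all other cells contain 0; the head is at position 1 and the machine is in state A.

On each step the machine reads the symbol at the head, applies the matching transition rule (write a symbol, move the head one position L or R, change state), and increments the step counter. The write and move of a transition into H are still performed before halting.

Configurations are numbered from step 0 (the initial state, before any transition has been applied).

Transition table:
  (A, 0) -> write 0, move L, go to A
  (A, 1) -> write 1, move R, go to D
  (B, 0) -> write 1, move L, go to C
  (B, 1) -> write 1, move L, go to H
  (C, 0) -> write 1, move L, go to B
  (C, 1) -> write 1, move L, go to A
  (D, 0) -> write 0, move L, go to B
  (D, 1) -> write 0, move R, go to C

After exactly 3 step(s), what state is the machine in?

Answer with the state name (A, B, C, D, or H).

Answer: B

Derivation:
Step 1: in state A at pos 1, read 0 -> (A,0)->write 0,move L,goto A. Now: state=A, head=0, tape[-1..2]=0100 (head:  ^)
Step 2: in state A at pos 0, read 1 -> (A,1)->write 1,move R,goto D. Now: state=D, head=1, tape[-1..2]=0100 (head:   ^)
Step 3: in state D at pos 1, read 0 -> (D,0)->write 0,move L,goto B. Now: state=B, head=0, tape[-1..2]=0100 (head:  ^)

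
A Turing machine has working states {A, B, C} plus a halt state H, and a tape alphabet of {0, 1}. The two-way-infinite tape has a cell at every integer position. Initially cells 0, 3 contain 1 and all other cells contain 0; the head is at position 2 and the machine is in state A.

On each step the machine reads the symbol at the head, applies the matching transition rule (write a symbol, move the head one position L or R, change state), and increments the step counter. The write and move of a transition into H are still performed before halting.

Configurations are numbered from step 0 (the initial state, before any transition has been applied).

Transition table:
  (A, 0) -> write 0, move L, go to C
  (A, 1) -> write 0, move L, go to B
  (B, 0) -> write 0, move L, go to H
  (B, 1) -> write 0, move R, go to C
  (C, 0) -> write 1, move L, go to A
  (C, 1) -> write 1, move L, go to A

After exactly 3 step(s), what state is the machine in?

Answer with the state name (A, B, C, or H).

Step 1: in state A at pos 2, read 0 -> (A,0)->write 0,move L,goto C. Now: state=C, head=1, tape[-1..4]=010010 (head:   ^)
Step 2: in state C at pos 1, read 0 -> (C,0)->write 1,move L,goto A. Now: state=A, head=0, tape[-1..4]=011010 (head:  ^)
Step 3: in state A at pos 0, read 1 -> (A,1)->write 0,move L,goto B. Now: state=B, head=-1, tape[-2..4]=0001010 (head:  ^)

Answer: B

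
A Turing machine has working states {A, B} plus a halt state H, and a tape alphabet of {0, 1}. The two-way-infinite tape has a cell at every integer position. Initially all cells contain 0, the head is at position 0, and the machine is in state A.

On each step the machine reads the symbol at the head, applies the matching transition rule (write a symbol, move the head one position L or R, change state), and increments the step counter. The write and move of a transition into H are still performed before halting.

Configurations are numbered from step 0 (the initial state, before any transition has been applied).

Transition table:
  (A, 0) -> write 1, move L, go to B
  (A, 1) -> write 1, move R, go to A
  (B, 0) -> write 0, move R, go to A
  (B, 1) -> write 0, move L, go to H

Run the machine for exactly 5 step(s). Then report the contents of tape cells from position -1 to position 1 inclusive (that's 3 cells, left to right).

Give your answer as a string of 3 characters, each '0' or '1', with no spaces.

Answer: 001

Derivation:
Step 1: in state A at pos 0, read 0 -> (A,0)->write 1,move L,goto B. Now: state=B, head=-1, tape[-2..1]=0010 (head:  ^)
Step 2: in state B at pos -1, read 0 -> (B,0)->write 0,move R,goto A. Now: state=A, head=0, tape[-2..1]=0010 (head:   ^)
Step 3: in state A at pos 0, read 1 -> (A,1)->write 1,move R,goto A. Now: state=A, head=1, tape[-2..2]=00100 (head:    ^)
Step 4: in state A at pos 1, read 0 -> (A,0)->write 1,move L,goto B. Now: state=B, head=0, tape[-2..2]=00110 (head:   ^)
Step 5: in state B at pos 0, read 1 -> (B,1)->write 0,move L,goto H. Now: state=H, head=-1, tape[-2..2]=00010 (head:  ^)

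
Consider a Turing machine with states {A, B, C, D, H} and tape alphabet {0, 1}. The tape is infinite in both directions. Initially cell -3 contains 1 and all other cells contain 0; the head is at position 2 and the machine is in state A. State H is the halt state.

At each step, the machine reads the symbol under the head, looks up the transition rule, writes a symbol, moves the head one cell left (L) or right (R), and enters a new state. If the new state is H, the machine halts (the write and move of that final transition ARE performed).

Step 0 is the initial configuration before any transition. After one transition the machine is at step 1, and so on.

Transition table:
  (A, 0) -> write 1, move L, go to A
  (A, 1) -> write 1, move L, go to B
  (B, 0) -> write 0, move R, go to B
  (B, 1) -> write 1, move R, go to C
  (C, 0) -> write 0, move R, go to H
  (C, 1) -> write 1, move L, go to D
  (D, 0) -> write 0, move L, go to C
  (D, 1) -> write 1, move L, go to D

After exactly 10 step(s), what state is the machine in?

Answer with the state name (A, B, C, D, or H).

Answer: D

Derivation:
Step 1: in state A at pos 2, read 0 -> (A,0)->write 1,move L,goto A. Now: state=A, head=1, tape[-4..3]=01000010 (head:      ^)
Step 2: in state A at pos 1, read 0 -> (A,0)->write 1,move L,goto A. Now: state=A, head=0, tape[-4..3]=01000110 (head:     ^)
Step 3: in state A at pos 0, read 0 -> (A,0)->write 1,move L,goto A. Now: state=A, head=-1, tape[-4..3]=01001110 (head:    ^)
Step 4: in state A at pos -1, read 0 -> (A,0)->write 1,move L,goto A. Now: state=A, head=-2, tape[-4..3]=01011110 (head:   ^)
Step 5: in state A at pos -2, read 0 -> (A,0)->write 1,move L,goto A. Now: state=A, head=-3, tape[-4..3]=01111110 (head:  ^)
Step 6: in state A at pos -3, read 1 -> (A,1)->write 1,move L,goto B. Now: state=B, head=-4, tape[-5..3]=001111110 (head:  ^)
Step 7: in state B at pos -4, read 0 -> (B,0)->write 0,move R,goto B. Now: state=B, head=-3, tape[-5..3]=001111110 (head:   ^)
Step 8: in state B at pos -3, read 1 -> (B,1)->write 1,move R,goto C. Now: state=C, head=-2, tape[-5..3]=001111110 (head:    ^)
Step 9: in state C at pos -2, read 1 -> (C,1)->write 1,move L,goto D. Now: state=D, head=-3, tape[-5..3]=001111110 (head:   ^)
Step 10: in state D at pos -3, read 1 -> (D,1)->write 1,move L,goto D. Now: state=D, head=-4, tape[-5..3]=001111110 (head:  ^)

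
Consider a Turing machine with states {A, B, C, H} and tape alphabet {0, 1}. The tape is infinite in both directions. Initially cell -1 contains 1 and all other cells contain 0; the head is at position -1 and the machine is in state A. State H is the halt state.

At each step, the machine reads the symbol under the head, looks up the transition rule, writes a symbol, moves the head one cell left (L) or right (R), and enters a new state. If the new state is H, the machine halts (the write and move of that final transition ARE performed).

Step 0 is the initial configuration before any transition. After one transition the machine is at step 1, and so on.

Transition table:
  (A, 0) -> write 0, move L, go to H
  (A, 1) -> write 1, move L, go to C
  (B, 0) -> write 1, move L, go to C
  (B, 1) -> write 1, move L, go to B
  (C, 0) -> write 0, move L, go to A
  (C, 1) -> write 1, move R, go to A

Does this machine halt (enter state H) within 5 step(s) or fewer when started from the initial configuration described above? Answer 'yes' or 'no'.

Answer: yes

Derivation:
Step 1: in state A at pos -1, read 1 -> (A,1)->write 1,move L,goto C. Now: state=C, head=-2, tape[-3..0]=0010 (head:  ^)
Step 2: in state C at pos -2, read 0 -> (C,0)->write 0,move L,goto A. Now: state=A, head=-3, tape[-4..0]=00010 (head:  ^)
Step 3: in state A at pos -3, read 0 -> (A,0)->write 0,move L,goto H. Now: state=H, head=-4, tape[-5..0]=000010 (head:  ^)
State H reached at step 3; 3 <= 5 -> yes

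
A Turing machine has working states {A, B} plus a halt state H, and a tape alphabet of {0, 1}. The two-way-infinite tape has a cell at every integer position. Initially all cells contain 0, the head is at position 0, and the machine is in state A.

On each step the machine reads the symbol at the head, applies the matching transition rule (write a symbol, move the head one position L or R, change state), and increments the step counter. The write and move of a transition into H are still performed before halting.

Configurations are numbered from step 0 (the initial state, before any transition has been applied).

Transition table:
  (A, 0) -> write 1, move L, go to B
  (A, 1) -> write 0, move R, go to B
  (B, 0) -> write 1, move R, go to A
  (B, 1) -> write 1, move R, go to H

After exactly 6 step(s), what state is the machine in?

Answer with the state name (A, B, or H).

Answer: H

Derivation:
Step 1: in state A at pos 0, read 0 -> (A,0)->write 1,move L,goto B. Now: state=B, head=-1, tape[-2..1]=0010 (head:  ^)
Step 2: in state B at pos -1, read 0 -> (B,0)->write 1,move R,goto A. Now: state=A, head=0, tape[-2..1]=0110 (head:   ^)
Step 3: in state A at pos 0, read 1 -> (A,1)->write 0,move R,goto B. Now: state=B, head=1, tape[-2..2]=01000 (head:    ^)
Step 4: in state B at pos 1, read 0 -> (B,0)->write 1,move R,goto A. Now: state=A, head=2, tape[-2..3]=010100 (head:     ^)
Step 5: in state A at pos 2, read 0 -> (A,0)->write 1,move L,goto B. Now: state=B, head=1, tape[-2..3]=010110 (head:    ^)
Step 6: in state B at pos 1, read 1 -> (B,1)->write 1,move R,goto H. Now: state=H, head=2, tape[-2..3]=010110 (head:     ^)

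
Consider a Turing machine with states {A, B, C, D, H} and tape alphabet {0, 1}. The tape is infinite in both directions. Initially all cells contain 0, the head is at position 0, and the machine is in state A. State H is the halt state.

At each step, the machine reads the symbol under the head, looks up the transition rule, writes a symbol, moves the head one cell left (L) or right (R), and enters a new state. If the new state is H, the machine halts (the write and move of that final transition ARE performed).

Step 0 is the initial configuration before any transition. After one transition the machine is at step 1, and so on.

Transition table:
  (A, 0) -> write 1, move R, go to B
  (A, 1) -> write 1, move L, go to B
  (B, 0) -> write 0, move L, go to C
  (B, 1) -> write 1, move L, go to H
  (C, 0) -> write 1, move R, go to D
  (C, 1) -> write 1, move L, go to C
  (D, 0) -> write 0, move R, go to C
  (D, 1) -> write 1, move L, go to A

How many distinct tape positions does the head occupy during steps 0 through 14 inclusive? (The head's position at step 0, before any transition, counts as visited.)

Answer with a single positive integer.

Step 1: in state A at pos 0, read 0 -> (A,0)->write 1,move R,goto B. Now: state=B, head=1, tape[-1..2]=0100 (head:   ^)
Step 2: in state B at pos 1, read 0 -> (B,0)->write 0,move L,goto C. Now: state=C, head=0, tape[-1..2]=0100 (head:  ^)
Step 3: in state C at pos 0, read 1 -> (C,1)->write 1,move L,goto C. Now: state=C, head=-1, tape[-2..2]=00100 (head:  ^)
Step 4: in state C at pos -1, read 0 -> (C,0)->write 1,move R,goto D. Now: state=D, head=0, tape[-2..2]=01100 (head:   ^)
Step 5: in state D at pos 0, read 1 -> (D,1)->write 1,move L,goto A. Now: state=A, head=-1, tape[-2..2]=01100 (head:  ^)
Step 6: in state A at pos -1, read 1 -> (A,1)->write 1,move L,goto B. Now: state=B, head=-2, tape[-3..2]=001100 (head:  ^)
Step 7: in state B at pos -2, read 0 -> (B,0)->write 0,move L,goto C. Now: state=C, head=-3, tape[-4..2]=0001100 (head:  ^)
Step 8: in state C at pos -3, read 0 -> (C,0)->write 1,move R,goto D. Now: state=D, head=-2, tape[-4..2]=0101100 (head:   ^)
Step 9: in state D at pos -2, read 0 -> (D,0)->write 0,move R,goto C. Now: state=C, head=-1, tape[-4..2]=0101100 (head:    ^)
Step 10: in state C at pos -1, read 1 -> (C,1)->write 1,move L,goto C. Now: state=C, head=-2, tape[-4..2]=0101100 (head:   ^)
Step 11: in state C at pos -2, read 0 -> (C,0)->write 1,move R,goto D. Now: state=D, head=-1, tape[-4..2]=0111100 (head:    ^)
Step 12: in state D at pos -1, read 1 -> (D,1)->write 1,move L,goto A. Now: state=A, head=-2, tape[-4..2]=0111100 (head:   ^)
Step 13: in state A at pos -2, read 1 -> (A,1)->write 1,move L,goto B. Now: state=B, head=-3, tape[-4..2]=0111100 (head:  ^)
Step 14: in state B at pos -3, read 1 -> (B,1)->write 1,move L,goto H. Now: state=H, head=-4, tape[-5..2]=00111100 (head:  ^)
Head positions at steps 0..14: starting at 0, distinct positions visited = {-4, -3, -2, -1, 0, 1} -> 6 position(s)

Answer: 6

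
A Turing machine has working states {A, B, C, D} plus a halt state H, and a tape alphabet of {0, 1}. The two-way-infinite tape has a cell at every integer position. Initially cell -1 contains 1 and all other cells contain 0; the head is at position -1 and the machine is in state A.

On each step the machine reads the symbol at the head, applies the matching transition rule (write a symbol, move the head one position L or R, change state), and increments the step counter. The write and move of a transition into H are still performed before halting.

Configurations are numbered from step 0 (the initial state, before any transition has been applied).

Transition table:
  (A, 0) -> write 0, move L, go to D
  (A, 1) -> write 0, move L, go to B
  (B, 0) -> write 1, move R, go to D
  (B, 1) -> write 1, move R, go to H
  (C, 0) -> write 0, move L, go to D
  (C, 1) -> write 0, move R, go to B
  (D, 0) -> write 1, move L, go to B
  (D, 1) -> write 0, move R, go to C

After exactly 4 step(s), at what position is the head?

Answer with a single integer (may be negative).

Answer: -1

Derivation:
Step 1: in state A at pos -1, read 1 -> (A,1)->write 0,move L,goto B. Now: state=B, head=-2, tape[-3..0]=0000 (head:  ^)
Step 2: in state B at pos -2, read 0 -> (B,0)->write 1,move R,goto D. Now: state=D, head=-1, tape[-3..0]=0100 (head:   ^)
Step 3: in state D at pos -1, read 0 -> (D,0)->write 1,move L,goto B. Now: state=B, head=-2, tape[-3..0]=0110 (head:  ^)
Step 4: in state B at pos -2, read 1 -> (B,1)->write 1,move R,goto H. Now: state=H, head=-1, tape[-3..0]=0110 (head:   ^)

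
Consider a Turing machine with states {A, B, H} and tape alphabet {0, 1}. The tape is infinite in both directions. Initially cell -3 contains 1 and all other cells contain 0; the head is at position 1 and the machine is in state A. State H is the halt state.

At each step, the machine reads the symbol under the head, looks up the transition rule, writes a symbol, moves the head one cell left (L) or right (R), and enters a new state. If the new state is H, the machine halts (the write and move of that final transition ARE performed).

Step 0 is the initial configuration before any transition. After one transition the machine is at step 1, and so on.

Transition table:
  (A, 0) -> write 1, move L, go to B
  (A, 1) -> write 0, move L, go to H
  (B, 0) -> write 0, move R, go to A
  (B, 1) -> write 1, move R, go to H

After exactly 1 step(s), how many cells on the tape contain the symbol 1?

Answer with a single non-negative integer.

Answer: 2

Derivation:
Step 1: in state A at pos 1, read 0 -> (A,0)->write 1,move L,goto B. Now: state=B, head=0, tape[-4..2]=0100010 (head:     ^)
Cells containing 1 after step 1: {-3, 1} -> 2 cell(s)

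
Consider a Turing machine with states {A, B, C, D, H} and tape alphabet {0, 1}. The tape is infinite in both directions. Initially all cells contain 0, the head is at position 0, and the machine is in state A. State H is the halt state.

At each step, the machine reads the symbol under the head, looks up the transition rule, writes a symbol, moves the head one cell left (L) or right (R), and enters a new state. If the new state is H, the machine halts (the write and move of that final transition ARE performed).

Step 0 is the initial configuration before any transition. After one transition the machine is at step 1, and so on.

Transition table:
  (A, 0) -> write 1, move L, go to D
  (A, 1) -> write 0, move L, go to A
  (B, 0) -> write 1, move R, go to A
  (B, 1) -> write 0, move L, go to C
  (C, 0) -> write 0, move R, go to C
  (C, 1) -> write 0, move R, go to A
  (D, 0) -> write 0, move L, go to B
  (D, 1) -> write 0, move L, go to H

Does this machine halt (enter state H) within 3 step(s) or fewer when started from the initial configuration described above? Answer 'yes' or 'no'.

Step 1: in state A at pos 0, read 0 -> (A,0)->write 1,move L,goto D. Now: state=D, head=-1, tape[-2..1]=0010 (head:  ^)
Step 2: in state D at pos -1, read 0 -> (D,0)->write 0,move L,goto B. Now: state=B, head=-2, tape[-3..1]=00010 (head:  ^)
Step 3: in state B at pos -2, read 0 -> (B,0)->write 1,move R,goto A. Now: state=A, head=-1, tape[-3..1]=01010 (head:   ^)
After 3 step(s): state = A (not H) -> not halted within 3 -> no

Answer: no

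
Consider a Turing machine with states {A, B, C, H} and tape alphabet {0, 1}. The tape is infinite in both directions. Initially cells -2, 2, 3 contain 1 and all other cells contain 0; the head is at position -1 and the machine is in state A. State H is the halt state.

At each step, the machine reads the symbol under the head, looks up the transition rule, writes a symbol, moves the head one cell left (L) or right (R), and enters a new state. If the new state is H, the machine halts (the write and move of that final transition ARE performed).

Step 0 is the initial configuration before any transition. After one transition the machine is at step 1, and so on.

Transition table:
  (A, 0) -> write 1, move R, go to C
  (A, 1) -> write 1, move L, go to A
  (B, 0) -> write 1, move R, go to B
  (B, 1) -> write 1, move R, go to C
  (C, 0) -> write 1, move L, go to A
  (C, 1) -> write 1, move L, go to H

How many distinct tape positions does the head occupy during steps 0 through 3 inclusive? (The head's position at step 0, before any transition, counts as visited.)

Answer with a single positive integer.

Step 1: in state A at pos -1, read 0 -> (A,0)->write 1,move R,goto C. Now: state=C, head=0, tape[-3..4]=01100110 (head:    ^)
Step 2: in state C at pos 0, read 0 -> (C,0)->write 1,move L,goto A. Now: state=A, head=-1, tape[-3..4]=01110110 (head:   ^)
Step 3: in state A at pos -1, read 1 -> (A,1)->write 1,move L,goto A. Now: state=A, head=-2, tape[-3..4]=01110110 (head:  ^)
Head positions at steps 0..3: starting at -1, distinct positions visited = {-2, -1, 0} -> 3 position(s)

Answer: 3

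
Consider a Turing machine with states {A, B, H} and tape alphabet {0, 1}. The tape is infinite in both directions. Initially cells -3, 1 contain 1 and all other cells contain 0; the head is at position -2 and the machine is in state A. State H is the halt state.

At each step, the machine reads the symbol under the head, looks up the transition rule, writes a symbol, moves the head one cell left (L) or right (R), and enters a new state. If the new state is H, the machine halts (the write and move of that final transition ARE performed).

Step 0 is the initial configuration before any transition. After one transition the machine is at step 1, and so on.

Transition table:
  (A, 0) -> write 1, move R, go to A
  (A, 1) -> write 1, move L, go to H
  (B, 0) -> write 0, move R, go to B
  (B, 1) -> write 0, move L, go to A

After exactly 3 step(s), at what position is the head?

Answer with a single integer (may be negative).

Step 1: in state A at pos -2, read 0 -> (A,0)->write 1,move R,goto A. Now: state=A, head=-1, tape[-4..2]=0110010 (head:    ^)
Step 2: in state A at pos -1, read 0 -> (A,0)->write 1,move R,goto A. Now: state=A, head=0, tape[-4..2]=0111010 (head:     ^)
Step 3: in state A at pos 0, read 0 -> (A,0)->write 1,move R,goto A. Now: state=A, head=1, tape[-4..2]=0111110 (head:      ^)

Answer: 1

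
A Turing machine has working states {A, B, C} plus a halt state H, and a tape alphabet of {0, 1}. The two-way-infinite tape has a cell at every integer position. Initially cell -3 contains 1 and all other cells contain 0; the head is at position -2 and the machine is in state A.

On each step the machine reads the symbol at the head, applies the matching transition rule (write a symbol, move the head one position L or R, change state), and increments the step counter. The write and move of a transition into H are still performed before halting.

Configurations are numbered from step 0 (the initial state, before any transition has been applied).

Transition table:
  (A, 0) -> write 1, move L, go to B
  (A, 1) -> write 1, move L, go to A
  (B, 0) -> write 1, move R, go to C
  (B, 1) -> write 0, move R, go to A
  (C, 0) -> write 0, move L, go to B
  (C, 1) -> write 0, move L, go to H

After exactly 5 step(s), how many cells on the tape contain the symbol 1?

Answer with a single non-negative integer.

Answer: 3

Derivation:
Step 1: in state A at pos -2, read 0 -> (A,0)->write 1,move L,goto B. Now: state=B, head=-3, tape[-4..-1]=0110 (head:  ^)
Step 2: in state B at pos -3, read 1 -> (B,1)->write 0,move R,goto A. Now: state=A, head=-2, tape[-4..-1]=0010 (head:   ^)
Step 3: in state A at pos -2, read 1 -> (A,1)->write 1,move L,goto A. Now: state=A, head=-3, tape[-4..-1]=0010 (head:  ^)
Step 4: in state A at pos -3, read 0 -> (A,0)->write 1,move L,goto B. Now: state=B, head=-4, tape[-5..-1]=00110 (head:  ^)
Step 5: in state B at pos -4, read 0 -> (B,0)->write 1,move R,goto C. Now: state=C, head=-3, tape[-5..-1]=01110 (head:   ^)
Cells containing 1 after step 5: {-4, -3, -2} -> 3 cell(s)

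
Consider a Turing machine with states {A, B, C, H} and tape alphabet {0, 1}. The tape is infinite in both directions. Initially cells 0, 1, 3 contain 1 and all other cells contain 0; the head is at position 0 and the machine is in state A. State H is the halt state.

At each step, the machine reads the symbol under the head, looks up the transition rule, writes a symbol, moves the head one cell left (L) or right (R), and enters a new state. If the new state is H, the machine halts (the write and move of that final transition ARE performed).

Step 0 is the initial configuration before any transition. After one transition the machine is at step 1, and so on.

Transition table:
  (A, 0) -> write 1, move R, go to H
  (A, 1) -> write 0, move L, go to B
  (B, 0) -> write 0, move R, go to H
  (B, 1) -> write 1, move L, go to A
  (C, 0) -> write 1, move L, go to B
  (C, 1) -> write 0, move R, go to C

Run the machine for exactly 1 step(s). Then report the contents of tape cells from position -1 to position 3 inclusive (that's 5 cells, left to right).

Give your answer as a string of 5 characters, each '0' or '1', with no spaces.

Step 1: in state A at pos 0, read 1 -> (A,1)->write 0,move L,goto B. Now: state=B, head=-1, tape[-2..4]=0001010 (head:  ^)

Answer: 00101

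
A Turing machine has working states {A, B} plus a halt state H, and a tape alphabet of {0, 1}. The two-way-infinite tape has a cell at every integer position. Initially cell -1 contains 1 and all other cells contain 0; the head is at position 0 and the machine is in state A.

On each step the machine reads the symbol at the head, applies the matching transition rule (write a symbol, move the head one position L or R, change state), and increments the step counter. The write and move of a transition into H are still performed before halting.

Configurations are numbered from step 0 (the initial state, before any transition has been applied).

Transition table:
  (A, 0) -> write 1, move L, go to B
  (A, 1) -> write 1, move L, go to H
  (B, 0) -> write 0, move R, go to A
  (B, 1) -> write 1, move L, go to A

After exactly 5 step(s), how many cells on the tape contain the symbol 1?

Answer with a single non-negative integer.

Step 1: in state A at pos 0, read 0 -> (A,0)->write 1,move L,goto B. Now: state=B, head=-1, tape[-2..1]=0110 (head:  ^)
Step 2: in state B at pos -1, read 1 -> (B,1)->write 1,move L,goto A. Now: state=A, head=-2, tape[-3..1]=00110 (head:  ^)
Step 3: in state A at pos -2, read 0 -> (A,0)->write 1,move L,goto B. Now: state=B, head=-3, tape[-4..1]=001110 (head:  ^)
Step 4: in state B at pos -3, read 0 -> (B,0)->write 0,move R,goto A. Now: state=A, head=-2, tape[-4..1]=001110 (head:   ^)
Step 5: in state A at pos -2, read 1 -> (A,1)->write 1,move L,goto H. Now: state=H, head=-3, tape[-4..1]=001110 (head:  ^)
Cells containing 1 after step 5: {-2, -1, 0} -> 3 cell(s)

Answer: 3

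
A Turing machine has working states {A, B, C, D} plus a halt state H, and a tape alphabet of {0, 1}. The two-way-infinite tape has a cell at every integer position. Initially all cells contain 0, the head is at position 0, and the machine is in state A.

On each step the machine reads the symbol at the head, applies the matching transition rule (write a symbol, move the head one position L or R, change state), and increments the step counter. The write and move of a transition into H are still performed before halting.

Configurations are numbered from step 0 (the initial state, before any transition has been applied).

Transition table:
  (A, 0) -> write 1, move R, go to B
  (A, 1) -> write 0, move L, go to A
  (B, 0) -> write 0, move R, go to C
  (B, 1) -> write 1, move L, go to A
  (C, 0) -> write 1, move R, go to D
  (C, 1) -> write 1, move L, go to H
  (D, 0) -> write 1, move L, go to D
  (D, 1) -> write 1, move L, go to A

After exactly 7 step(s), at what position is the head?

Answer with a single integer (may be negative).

Step 1: in state A at pos 0, read 0 -> (A,0)->write 1,move R,goto B. Now: state=B, head=1, tape[-1..2]=0100 (head:   ^)
Step 2: in state B at pos 1, read 0 -> (B,0)->write 0,move R,goto C. Now: state=C, head=2, tape[-1..3]=01000 (head:    ^)
Step 3: in state C at pos 2, read 0 -> (C,0)->write 1,move R,goto D. Now: state=D, head=3, tape[-1..4]=010100 (head:     ^)
Step 4: in state D at pos 3, read 0 -> (D,0)->write 1,move L,goto D. Now: state=D, head=2, tape[-1..4]=010110 (head:    ^)
Step 5: in state D at pos 2, read 1 -> (D,1)->write 1,move L,goto A. Now: state=A, head=1, tape[-1..4]=010110 (head:   ^)
Step 6: in state A at pos 1, read 0 -> (A,0)->write 1,move R,goto B. Now: state=B, head=2, tape[-1..4]=011110 (head:    ^)
Step 7: in state B at pos 2, read 1 -> (B,1)->write 1,move L,goto A. Now: state=A, head=1, tape[-1..4]=011110 (head:   ^)

Answer: 1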